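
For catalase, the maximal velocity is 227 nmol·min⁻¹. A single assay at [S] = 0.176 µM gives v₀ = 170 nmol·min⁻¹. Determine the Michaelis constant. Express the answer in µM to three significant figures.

0.0590 µM

v/Vmax = 170/227 = 0.7489 = [S]/(Km+[S]).
So Km + [S] = [S]/0.7489 = 0.2350 µM, giving Km = 0.2350 − 0.176 = 0.0590 µM.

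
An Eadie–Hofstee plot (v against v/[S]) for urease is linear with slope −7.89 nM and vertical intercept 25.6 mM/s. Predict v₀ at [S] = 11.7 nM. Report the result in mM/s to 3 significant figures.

15.3 mM/s

In the Eadie–Hofstee form v = Vmax − Km·(v/[S]), the slope is −Km and the intercept is Vmax, so Km = 7.89 nM and Vmax = 25.6 mM/s.
v = 25.6 × 11.7/(7.89 + 11.7) = 15.3 mM/s.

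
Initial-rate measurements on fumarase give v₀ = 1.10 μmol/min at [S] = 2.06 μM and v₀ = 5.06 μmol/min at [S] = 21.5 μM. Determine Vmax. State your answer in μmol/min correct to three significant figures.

8.18 μmol/min

In reciprocal form, 1/v = (Km/Vmax)·(1/[S]) + 1/Vmax. The two points give (1/[S], 1/v) = (0.4854, 0.9091) and (0.04651, 0.1976).
Slope = (0.9091 − 0.1976)/(0.4854 − 0.04651) = 1.621; intercept = 0.9091 − 1.621×0.4854 = 0.1222.
Vmax = 1/intercept = 8.18 μmol/min; Km = slope × Vmax = 1.621 × 8.18 = 13.3 μM.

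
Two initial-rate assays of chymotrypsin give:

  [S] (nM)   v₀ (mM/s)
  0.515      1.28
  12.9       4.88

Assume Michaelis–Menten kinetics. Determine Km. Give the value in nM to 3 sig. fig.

1.71 nM

In reciprocal form, 1/v = (Km/Vmax)·(1/[S]) + 1/Vmax. The two points give (1/[S], 1/v) = (1.942, 0.7812) and (0.07752, 0.2049).
Slope = (0.7812 − 0.2049)/(1.942 − 0.07752) = 0.3092; intercept = 0.7812 − 0.3092×1.942 = 0.1810.
Vmax = 1/intercept = 5.53 mM/s; Km = slope × Vmax = 0.3092 × 5.53 = 1.71 nM.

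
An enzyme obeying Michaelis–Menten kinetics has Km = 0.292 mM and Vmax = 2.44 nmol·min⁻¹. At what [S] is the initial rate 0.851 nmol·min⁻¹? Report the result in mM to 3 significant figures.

0.156 mM

Rearranging v = Vmax[S]/(Km+[S]) gives [S] = Km·v/(Vmax − v).
[S] = 0.292 × 0.851 / (2.44 − 0.851) = 0.2485/1.589 = 0.156 mM.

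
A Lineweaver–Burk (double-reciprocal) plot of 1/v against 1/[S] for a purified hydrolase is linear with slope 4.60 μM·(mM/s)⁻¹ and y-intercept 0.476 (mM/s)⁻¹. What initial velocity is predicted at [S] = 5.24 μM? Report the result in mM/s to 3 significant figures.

The y-intercept is 1/Vmax, so Vmax = 1/0.476 = 2.10 mM/s.
The slope is Km/Vmax, so Km = 4.60 × 2.10 = 9.66 μM.
Then v = 2.10 × 5.24/(9.66 + 5.24) = 0.739 mM/s.

0.739 mM/s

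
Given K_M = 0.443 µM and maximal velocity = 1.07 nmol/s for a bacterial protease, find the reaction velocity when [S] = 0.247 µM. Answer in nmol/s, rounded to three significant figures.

v = Vmax·[S]/(Km + [S]) = 1.07 × 0.247 / (0.443 + 0.247)
  = 0.2643 / 0.6900 = 0.383 nmol/s.

0.383 nmol/s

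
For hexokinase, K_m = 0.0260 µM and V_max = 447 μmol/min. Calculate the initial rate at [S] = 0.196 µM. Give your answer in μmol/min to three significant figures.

395 μmol/min

[S]/(Km+[S]) = 0.196/0.2220 = 0.8829, the fractional saturation.
v = 0.8829 × Vmax = 0.8829 × 447 = 395 μmol/min.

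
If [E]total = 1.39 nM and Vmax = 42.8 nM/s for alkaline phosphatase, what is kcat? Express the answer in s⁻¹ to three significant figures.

30.8 s⁻¹

kcat = Vmax/[E]total = 42.8 nM/s / 1.39 nM = 30.8 s⁻¹.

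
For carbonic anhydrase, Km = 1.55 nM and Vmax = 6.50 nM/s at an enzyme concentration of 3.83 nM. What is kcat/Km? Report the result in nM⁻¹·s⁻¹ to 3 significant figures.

kcat = Vmax/[E]total = 6.50/3.83 = 1.70 s⁻¹.
kcat/Km = 1.70/1.55 = 1.09 nM⁻¹·s⁻¹.

1.09 nM⁻¹·s⁻¹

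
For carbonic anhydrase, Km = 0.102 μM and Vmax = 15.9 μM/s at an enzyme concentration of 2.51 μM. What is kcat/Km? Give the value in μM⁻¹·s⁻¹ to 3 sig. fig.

62.1 μM⁻¹·s⁻¹

kcat = Vmax/[E]total = 15.9/2.51 = 6.33 s⁻¹.
kcat/Km = 6.33/0.102 = 62.1 μM⁻¹·s⁻¹.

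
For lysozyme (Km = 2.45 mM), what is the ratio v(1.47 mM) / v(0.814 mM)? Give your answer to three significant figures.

Since Vmax cancels, v₂/v₁ = [S]₂(Km+[S]₁) / [S]₁(Km+[S]₂).
= 1.47×(2.45+0.814) / (0.814×(2.45+1.47)) = 4.798/3.191 = 1.50.

1.50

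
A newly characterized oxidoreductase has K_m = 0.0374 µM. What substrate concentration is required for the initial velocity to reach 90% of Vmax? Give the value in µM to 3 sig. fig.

0.337 µM

v/Vmax = [S]/(Km+[S]) = 0.9, so [S] = Km·0.9/(1 − 0.9) = 0.0374 × 9.000.
[S] = 0.337 µM.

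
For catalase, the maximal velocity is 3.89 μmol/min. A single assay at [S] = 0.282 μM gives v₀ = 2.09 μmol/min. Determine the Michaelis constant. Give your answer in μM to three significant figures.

0.243 μM

From v = Vmax[S]/(Km+[S]), Km = [S](Vmax − v)/v.
Km = 0.282 × (3.89 − 2.09) / 2.09 = 0.5076/2.09 = 0.243 μM.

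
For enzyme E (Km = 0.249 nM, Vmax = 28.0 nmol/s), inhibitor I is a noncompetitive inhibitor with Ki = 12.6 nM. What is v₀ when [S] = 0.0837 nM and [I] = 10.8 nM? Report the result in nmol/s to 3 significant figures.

α = 1 + [I]/Ki = 1 + 10.8/12.6 = 1.857.
For a noncompetitive inhibitor, Vmax is reduced to Vmax/α while Km is unchanged: Km,app = 0.249 nM, Vmax,app = 15.1 nmol/s.
v = Vmax,app·[S]/(Km,app + [S]) = 15.1 × 0.0837/(0.249 + 0.0837) = 3.79 nmol/s.

3.79 nmol/s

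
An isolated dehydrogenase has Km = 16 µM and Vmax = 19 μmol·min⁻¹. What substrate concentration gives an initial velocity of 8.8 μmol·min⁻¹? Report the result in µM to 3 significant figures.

The required fractional saturation is v/Vmax = 8.8/19 = 0.4632.
Then [S]/(Km+[S]) = 0.4632 ⇒ [S] = 16 × 0.4632/(1 − 0.4632) = 13.8 µM.

13.8 µM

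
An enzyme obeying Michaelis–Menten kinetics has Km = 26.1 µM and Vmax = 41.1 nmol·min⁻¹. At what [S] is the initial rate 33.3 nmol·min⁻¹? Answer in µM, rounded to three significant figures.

111 µM

The required fractional saturation is v/Vmax = 33.3/41.1 = 0.8102.
Then [S]/(Km+[S]) = 0.8102 ⇒ [S] = 26.1 × 0.8102/(1 − 0.8102) = 111 µM.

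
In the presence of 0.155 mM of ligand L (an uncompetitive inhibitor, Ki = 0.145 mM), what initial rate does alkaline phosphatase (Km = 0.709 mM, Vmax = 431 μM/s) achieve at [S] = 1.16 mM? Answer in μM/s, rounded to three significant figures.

With α = 1 + [I]/Ki = 1 + 0.155/0.145 = 2.069, the uncompetitive rate law is v = (Vmax/α)·[S] / (Km/α + [S]).
v = (431/2.069)×1.16 / (0.709/2.069 + 1.16) = 241.6/1.503 = 161 μM/s.

161 μM/s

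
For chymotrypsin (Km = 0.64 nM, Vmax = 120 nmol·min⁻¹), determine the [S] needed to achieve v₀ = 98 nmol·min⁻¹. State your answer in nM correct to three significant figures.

2.85 nM

The required fractional saturation is v/Vmax = 98/120 = 0.8167.
Then [S]/(Km+[S]) = 0.8167 ⇒ [S] = 0.64 × 0.8167/(1 − 0.8167) = 2.85 nM.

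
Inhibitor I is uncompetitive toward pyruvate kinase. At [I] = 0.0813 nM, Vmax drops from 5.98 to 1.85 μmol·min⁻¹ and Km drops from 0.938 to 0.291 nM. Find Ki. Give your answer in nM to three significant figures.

Uncompetitive: Vmax,app = Vmax/α (and Km,app = Km/α) with α = 1 + [I]/Ki.
α = Vmax/Vmax,app = 5.98/1.85 = 3.232.
Since α = 1 + [I]/Ki, [I]/Ki = 3.232 − 1 = 2.232 and Ki = 0.0813/2.232 = 0.0364 nM.

0.0364 nM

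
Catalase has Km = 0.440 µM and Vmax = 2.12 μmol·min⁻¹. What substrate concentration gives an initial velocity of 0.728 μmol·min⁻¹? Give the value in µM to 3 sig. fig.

Rearranging v = Vmax[S]/(Km+[S]) gives [S] = Km·v/(Vmax − v).
[S] = 0.440 × 0.728 / (2.12 − 0.728) = 0.3203/1.392 = 0.230 µM.

0.230 µM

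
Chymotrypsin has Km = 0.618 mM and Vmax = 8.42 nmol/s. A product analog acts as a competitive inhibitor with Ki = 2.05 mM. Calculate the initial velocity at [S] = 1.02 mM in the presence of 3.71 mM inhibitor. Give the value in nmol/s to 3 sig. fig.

3.12 nmol/s

α = 1 + [I]/Ki = 1 + 3.71/2.05 = 2.810.
For a competitive inhibitor, Vmax is unchanged and the apparent Km becomes α·Km: Km,app = 1.74 mM, Vmax,app = 8.42 nmol/s.
v = Vmax,app·[S]/(Km,app + [S]) = 8.42 × 1.02/(1.74 + 1.02) = 3.12 nmol/s.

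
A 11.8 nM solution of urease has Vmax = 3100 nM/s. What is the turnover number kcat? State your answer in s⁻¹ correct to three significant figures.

kcat = Vmax/[E]total = 3100 nM/s / 11.8 nM = 263 s⁻¹.

263 s⁻¹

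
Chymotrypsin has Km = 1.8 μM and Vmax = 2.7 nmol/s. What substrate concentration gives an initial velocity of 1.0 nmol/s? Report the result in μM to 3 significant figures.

1.06 μM

Rearranging v = Vmax[S]/(Km+[S]) gives [S] = Km·v/(Vmax − v).
[S] = 1.8 × 1.0 / (2.7 − 1.0) = 1.800/1.700 = 1.06 μM.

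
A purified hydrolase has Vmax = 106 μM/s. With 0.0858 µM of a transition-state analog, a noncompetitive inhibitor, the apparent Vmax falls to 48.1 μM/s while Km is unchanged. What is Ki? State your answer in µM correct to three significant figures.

0.0713 µM

Noncompetitive: Vmax,app = Vmax/α with α = 1 + [I]/Ki.
α = Vmax/Vmax,app = 106/48.1 = 2.204.
Ki = [I]/(α − 1) = 0.0858/1.204 = 0.0713 µM.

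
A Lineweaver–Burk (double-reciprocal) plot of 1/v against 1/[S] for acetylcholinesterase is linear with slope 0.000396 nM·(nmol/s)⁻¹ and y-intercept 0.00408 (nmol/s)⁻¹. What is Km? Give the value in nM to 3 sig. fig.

y-intercept = 1/Vmax ⇒ Vmax = 245 nmol/s; slope = Km/Vmax ⇒ Km = slope × Vmax.
Km = 0.000396 × 245 = 0.0971 nM.

0.0971 nM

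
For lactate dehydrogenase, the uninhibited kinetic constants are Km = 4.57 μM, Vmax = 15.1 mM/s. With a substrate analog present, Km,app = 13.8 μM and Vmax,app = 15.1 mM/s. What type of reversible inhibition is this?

Km increases (4.57 → 13.8 μM) while Vmax is unchanged — the hallmark of competitive inhibition.

competitive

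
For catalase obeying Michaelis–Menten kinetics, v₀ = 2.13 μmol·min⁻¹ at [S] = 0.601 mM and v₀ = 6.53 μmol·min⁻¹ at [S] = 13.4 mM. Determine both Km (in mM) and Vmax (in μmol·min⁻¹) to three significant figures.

Km = 1.44 mM; Vmax = 7.23 μmol·min⁻¹

From v = Vmax[S]/(Km+[S]), each point gives Vmax = v(Km+[S])/[S].
Equating: 2.13(Km+0.601)/0.601 = 6.53(Km+13.4)/13.4.
3.544·Km + 2.13 = 0.4873·Km + 6.53, so (3.544 − 0.4873)·Km = 6.53 − 2.13.
Km = 4.400/3.057 = 1.44 mM; then Vmax = 2.13(1.44+0.601)/0.601 = 7.23 μmol·min⁻¹.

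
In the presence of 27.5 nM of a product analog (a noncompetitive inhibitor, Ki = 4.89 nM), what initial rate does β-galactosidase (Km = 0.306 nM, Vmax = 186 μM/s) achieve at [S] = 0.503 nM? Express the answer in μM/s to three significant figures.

α = 1 + [I]/Ki = 1 + 27.5/4.89 = 6.624.
For a noncompetitive inhibitor, Vmax is reduced to Vmax/α while Km is unchanged: Km,app = 0.306 nM, Vmax,app = 28.1 μM/s.
v = Vmax,app·[S]/(Km,app + [S]) = 28.1 × 0.503/(0.306 + 0.503) = 17.5 μM/s.

17.5 μM/s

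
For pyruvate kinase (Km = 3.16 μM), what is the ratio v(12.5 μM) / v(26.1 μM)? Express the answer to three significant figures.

0.895

Since Vmax cancels, v₂/v₁ = [S]₂(Km+[S]₁) / [S]₁(Km+[S]₂).
= 12.5×(3.16+26.1) / (26.1×(3.16+12.5)) = 365.8/408.7 = 0.895.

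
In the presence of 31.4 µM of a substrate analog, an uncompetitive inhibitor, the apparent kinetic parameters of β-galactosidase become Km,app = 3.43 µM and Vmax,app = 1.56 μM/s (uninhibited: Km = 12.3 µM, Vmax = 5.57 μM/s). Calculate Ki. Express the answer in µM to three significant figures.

12.2 µM

Uncompetitive: Vmax,app = Vmax/α (and Km,app = Km/α) with α = 1 + [I]/Ki.
α = Vmax/Vmax,app = 5.57/1.56 = 3.571.
Since α = 1 + [I]/Ki, [I]/Ki = 3.571 − 1 = 2.571 and Ki = 31.4/2.571 = 12.2 µM.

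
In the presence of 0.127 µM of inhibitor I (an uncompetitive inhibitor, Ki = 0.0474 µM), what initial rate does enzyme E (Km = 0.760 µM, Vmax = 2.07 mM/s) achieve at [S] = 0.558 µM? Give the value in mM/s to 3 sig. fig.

With α = 1 + [I]/Ki = 1 + 0.127/0.0474 = 3.679, the uncompetitive rate law is v = (Vmax/α)·[S] / (Km/α + [S]).
v = (2.07/3.679)×0.558 / (0.760/3.679 + 0.558) = 0.3139/0.7646 = 0.411 mM/s.

0.411 mM/s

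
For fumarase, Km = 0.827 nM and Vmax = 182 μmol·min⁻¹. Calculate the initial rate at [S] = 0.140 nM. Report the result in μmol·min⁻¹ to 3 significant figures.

26.3 μmol·min⁻¹

v = Vmax·[S]/(Km + [S]) = 182 × 0.140 / (0.827 + 0.140)
  = 25.48 / 0.9670 = 26.3 μmol·min⁻¹.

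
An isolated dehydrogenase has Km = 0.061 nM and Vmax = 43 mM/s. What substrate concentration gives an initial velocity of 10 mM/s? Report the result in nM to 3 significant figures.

0.0185 nM

Rearranging v = Vmax[S]/(Km+[S]) gives [S] = Km·v/(Vmax − v).
[S] = 0.061 × 10 / (43 − 10) = 0.6100/33.00 = 0.0185 nM.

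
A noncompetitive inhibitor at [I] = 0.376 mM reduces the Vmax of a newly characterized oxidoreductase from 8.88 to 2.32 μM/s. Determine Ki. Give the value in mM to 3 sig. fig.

0.133 mM

Noncompetitive: Vmax,app = Vmax/α with α = 1 + [I]/Ki.
α = Vmax/Vmax,app = 8.88/2.32 = 3.828.
Since α = 1 + [I]/Ki, [I]/Ki = 3.828 − 1 = 2.828 and Ki = 0.376/2.828 = 0.133 mM.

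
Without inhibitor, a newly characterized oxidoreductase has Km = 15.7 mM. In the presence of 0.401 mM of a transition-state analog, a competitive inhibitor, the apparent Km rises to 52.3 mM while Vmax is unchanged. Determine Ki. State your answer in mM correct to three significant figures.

Competitive: Km,app = α·Km with α = 1 + [I]/Ki.
α = Km,app/Km = 52.3/15.7 = 3.331.
Ki = [I]/(α − 1) = 0.401/2.331 = 0.172 mM.

0.172 mM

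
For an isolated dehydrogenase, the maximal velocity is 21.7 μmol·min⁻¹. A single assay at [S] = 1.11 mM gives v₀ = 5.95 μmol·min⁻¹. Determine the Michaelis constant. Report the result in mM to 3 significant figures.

From v = Vmax[S]/(Km+[S]), Km = [S](Vmax − v)/v.
Km = 1.11 × (21.7 − 5.95) / 5.95 = 17.48/5.95 = 2.94 mM.

2.94 mM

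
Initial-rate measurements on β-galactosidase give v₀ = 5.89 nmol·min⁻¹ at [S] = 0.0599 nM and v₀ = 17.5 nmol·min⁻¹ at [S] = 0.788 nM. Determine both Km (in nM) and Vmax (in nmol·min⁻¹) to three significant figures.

In reciprocal form, 1/v = (Km/Vmax)·(1/[S]) + 1/Vmax. The two points give (1/[S], 1/v) = (16.69, 0.1698) and (1.269, 0.05714).
Slope = (0.1698 − 0.05714)/(16.69 − 1.269) = 0.007302; intercept = 0.1698 − 0.007302×16.69 = 0.04788.
Vmax = 1/intercept = 20.9 nmol·min⁻¹; Km = slope × Vmax = 0.007302 × 20.9 = 0.153 nM.

Km = 0.153 nM; Vmax = 20.9 nmol·min⁻¹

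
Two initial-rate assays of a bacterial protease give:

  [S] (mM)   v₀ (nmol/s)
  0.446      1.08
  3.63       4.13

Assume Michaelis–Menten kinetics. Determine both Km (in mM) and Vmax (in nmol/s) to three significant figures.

In reciprocal form, 1/v = (Km/Vmax)·(1/[S]) + 1/Vmax. The two points give (1/[S], 1/v) = (2.242, 0.9259) and (0.2755, 0.2421).
Slope = (0.9259 − 0.2421)/(2.242 − 0.2755) = 0.3477; intercept = 0.9259 − 0.3477×2.242 = 0.1463.
Vmax = 1/intercept = 6.83 nmol/s; Km = slope × Vmax = 0.3477 × 6.83 = 2.38 mM.

Km = 2.38 mM; Vmax = 6.83 nmol/s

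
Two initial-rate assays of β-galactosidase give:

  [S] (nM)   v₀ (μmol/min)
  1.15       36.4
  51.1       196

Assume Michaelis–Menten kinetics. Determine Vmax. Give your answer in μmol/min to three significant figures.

218 μmol/min

In reciprocal form, 1/v = (Km/Vmax)·(1/[S]) + 1/Vmax. The two points give (1/[S], 1/v) = (0.8696, 0.02747) and (0.01957, 0.005102).
Slope = (0.02747 − 0.005102)/(0.8696 − 0.01957) = 0.02632; intercept = 0.02747 − 0.02632×0.8696 = 0.004587.
Vmax = 1/intercept = 218 μmol/min; Km = slope × Vmax = 0.02632 × 218 = 5.74 nM.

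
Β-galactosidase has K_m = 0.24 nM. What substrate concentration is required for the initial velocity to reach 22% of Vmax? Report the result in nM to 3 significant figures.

0.0677 nM

v/Vmax = [S]/(Km+[S]) = 0.22, so [S] = Km·0.22/(1 − 0.22) = 0.24 × 0.2821.
[S] = 0.0677 nM.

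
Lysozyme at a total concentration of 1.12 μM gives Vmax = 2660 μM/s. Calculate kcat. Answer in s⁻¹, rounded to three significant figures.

kcat = Vmax/[E]total = 2660 μM/s / 1.12 μM = 2380 s⁻¹.

2380 s⁻¹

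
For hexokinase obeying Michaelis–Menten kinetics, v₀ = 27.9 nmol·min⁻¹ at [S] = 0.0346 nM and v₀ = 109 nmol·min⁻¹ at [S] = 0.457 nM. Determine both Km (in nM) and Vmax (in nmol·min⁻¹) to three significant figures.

Km = 0.143 nM; Vmax = 143 nmol·min⁻¹

In reciprocal form, 1/v = (Km/Vmax)·(1/[S]) + 1/Vmax. The two points give (1/[S], 1/v) = (28.90, 0.03584) and (2.188, 0.009174).
Slope = (0.03584 − 0.009174)/(28.90 − 2.188) = 0.0009983; intercept = 0.03584 − 0.0009983×28.90 = 0.006990.
Vmax = 1/intercept = 143 nmol·min⁻¹; Km = slope × Vmax = 0.0009983 × 143 = 0.143 nM.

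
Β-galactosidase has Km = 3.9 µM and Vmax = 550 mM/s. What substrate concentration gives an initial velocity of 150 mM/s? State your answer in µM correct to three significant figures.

1.46 µM

Rearranging v = Vmax[S]/(Km+[S]) gives [S] = Km·v/(Vmax − v).
[S] = 3.9 × 150 / (550 − 150) = 585.0/400.0 = 1.46 µM.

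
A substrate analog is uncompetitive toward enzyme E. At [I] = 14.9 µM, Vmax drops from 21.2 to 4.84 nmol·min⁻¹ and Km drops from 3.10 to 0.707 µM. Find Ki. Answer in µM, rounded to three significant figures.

4.41 µM

Uncompetitive: Vmax,app = Vmax/α (and Km,app = Km/α) with α = 1 + [I]/Ki.
α = Vmax/Vmax,app = 21.2/4.84 = 4.380.
Ki = [I]/(α − 1) = 14.9/3.380 = 4.41 µM.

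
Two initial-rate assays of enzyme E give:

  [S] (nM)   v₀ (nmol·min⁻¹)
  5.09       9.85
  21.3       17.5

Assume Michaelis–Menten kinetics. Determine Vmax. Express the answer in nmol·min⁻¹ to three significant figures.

23.1 nmol·min⁻¹

From v = Vmax[S]/(Km+[S]), each point gives Vmax = v(Km+[S])/[S].
Equating: 9.85(Km+5.09)/5.09 = 17.5(Km+21.3)/21.3.
1.935·Km + 9.85 = 0.8216·Km + 17.5, so (1.935 − 0.8216)·Km = 17.5 − 9.85.
Km = 7.650/1.114 = 6.87 nM; then Vmax = 9.85(6.87+5.09)/5.09 = 23.1 nmol·min⁻¹.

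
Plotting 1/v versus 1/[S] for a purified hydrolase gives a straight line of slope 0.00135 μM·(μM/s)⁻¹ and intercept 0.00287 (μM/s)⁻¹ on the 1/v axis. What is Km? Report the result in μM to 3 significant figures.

y-intercept = 1/Vmax ⇒ Vmax = 348 μM/s; slope = Km/Vmax ⇒ Km = slope × Vmax.
Km = 0.00135 × 348 = 0.470 μM.

0.470 μM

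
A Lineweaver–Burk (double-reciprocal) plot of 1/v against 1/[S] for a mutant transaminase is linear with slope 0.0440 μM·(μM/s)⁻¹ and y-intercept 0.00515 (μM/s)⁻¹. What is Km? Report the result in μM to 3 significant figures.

y-intercept = 1/Vmax ⇒ Vmax = 194 μM/s; slope = Km/Vmax ⇒ Km = slope × Vmax.
Km = 0.0440 × 194 = 8.54 μM.

8.54 μM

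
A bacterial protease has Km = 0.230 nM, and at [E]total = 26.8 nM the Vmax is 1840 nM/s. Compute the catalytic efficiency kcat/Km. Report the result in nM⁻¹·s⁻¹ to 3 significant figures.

kcat = Vmax/[E]total = 1840/26.8 = 68.7 s⁻¹.
kcat/Km = 68.7/0.230 = 299 nM⁻¹·s⁻¹.

299 nM⁻¹·s⁻¹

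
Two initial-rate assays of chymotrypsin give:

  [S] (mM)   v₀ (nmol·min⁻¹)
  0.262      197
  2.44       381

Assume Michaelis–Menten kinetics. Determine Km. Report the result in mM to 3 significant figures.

0.309 mM

From v = Vmax[S]/(Km+[S]), each point gives Vmax = v(Km+[S])/[S].
Equating: 197(Km+0.262)/0.262 = 381(Km+2.44)/2.44.
751.9·Km + 197 = 156.1·Km + 381, so (751.9 − 156.1)·Km = 381 − 197.
Km = 184.0/595.8 = 0.309 mM; then Vmax = 197(0.309+0.262)/0.262 = 429 nmol·min⁻¹.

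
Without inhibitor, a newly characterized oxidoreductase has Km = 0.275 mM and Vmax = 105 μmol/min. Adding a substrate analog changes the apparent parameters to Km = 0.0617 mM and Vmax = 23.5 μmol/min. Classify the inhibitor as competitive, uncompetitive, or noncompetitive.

uncompetitive

Both Km and Vmax decrease by the same factor (~4.46-fold) — characteristic of uncompetitive inhibition.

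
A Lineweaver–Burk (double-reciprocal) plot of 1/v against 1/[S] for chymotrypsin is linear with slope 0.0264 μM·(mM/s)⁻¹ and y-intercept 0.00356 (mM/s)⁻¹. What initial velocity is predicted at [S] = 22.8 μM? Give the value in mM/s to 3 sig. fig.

212 mM/s

The y-intercept is 1/Vmax, so Vmax = 1/0.00356 = 281 mM/s.
The slope is Km/Vmax, so Km = 0.0264 × 281 = 7.42 μM.
Then v = 281 × 22.8/(7.42 + 22.8) = 212 mM/s.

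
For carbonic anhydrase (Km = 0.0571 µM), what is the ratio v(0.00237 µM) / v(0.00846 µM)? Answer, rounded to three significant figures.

0.309

Since Vmax cancels, v₂/v₁ = [S]₂(Km+[S]₁) / [S]₁(Km+[S]₂).
= 0.00237×(0.0571+0.00846) / (0.00846×(0.0571+0.00237)) = 0.0001554/0.0005031 = 0.309.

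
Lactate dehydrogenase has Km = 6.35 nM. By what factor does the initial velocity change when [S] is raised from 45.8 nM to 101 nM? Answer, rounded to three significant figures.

1.07

The fractional saturations are [S]/(Km+[S]) = 45.8/52.15 = 0.8782 and 101/107.4 = 0.9408.
v₂/v₁ is just their ratio: 0.9408/0.8782 = 1.07.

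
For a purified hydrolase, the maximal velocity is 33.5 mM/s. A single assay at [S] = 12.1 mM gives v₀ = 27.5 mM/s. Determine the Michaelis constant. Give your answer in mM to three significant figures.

From v = Vmax[S]/(Km+[S]), Km = [S](Vmax − v)/v.
Km = 12.1 × (33.5 − 27.5) / 27.5 = 72.60/27.5 = 2.64 mM.

2.64 mM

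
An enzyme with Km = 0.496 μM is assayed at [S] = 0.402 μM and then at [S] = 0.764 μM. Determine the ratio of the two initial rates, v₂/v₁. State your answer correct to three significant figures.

The fractional saturations are [S]/(Km+[S]) = 0.402/0.8980 = 0.4477 and 0.764/1.260 = 0.6063.
v₂/v₁ is just their ratio: 0.6063/0.4477 = 1.35.

1.35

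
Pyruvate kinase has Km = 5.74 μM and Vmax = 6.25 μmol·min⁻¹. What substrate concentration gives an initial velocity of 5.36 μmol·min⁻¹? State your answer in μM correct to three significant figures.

34.6 μM

Rearranging v = Vmax[S]/(Km+[S]) gives [S] = Km·v/(Vmax − v).
[S] = 5.74 × 5.36 / (6.25 − 5.36) = 30.77/0.8900 = 34.6 μM.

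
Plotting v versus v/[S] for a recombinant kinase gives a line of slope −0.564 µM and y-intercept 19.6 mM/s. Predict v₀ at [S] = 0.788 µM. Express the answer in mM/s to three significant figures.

11.4 mM/s

In the Eadie–Hofstee form v = Vmax − Km·(v/[S]), the slope is −Km and the intercept is Vmax, so Km = 0.564 µM and Vmax = 19.6 mM/s.
v = 19.6 × 0.788/(0.564 + 0.788) = 11.4 mM/s.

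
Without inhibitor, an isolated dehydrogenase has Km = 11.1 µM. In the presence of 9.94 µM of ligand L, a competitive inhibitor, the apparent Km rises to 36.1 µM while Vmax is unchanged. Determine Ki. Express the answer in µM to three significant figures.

Competitive: Km,app = α·Km with α = 1 + [I]/Ki.
α = Km,app/Km = 36.1/11.1 = 3.252.
Ki = [I]/(α − 1) = 9.94/2.252 = 4.41 µM.

4.41 µM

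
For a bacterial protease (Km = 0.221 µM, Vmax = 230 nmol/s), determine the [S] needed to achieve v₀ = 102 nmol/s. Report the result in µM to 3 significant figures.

0.176 µM

The required fractional saturation is v/Vmax = 102/230 = 0.4435.
Then [S]/(Km+[S]) = 0.4435 ⇒ [S] = 0.221 × 0.4435/(1 − 0.4435) = 0.176 µM.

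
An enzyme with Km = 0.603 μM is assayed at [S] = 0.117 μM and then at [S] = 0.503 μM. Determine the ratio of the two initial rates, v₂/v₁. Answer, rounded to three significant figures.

Since Vmax cancels, v₂/v₁ = [S]₂(Km+[S]₁) / [S]₁(Km+[S]₂).
= 0.503×(0.603+0.117) / (0.117×(0.603+0.503)) = 0.3622/0.1294 = 2.80.

2.80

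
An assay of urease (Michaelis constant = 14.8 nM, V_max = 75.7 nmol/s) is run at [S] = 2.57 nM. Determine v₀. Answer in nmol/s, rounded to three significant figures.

v = Vmax·[S]/(Km + [S]) = 75.7 × 2.57 / (14.8 + 2.57)
  = 194.5 / 17.37 = 11.2 nmol/s.

11.2 nmol/s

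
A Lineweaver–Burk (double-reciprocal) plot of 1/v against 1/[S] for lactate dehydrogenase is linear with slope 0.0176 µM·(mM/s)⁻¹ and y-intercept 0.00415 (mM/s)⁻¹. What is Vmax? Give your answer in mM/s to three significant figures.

241 mM/s

The y-intercept of a Lineweaver–Burk plot equals 1/Vmax, so Vmax = 1/0.00415 = 241 mM/s.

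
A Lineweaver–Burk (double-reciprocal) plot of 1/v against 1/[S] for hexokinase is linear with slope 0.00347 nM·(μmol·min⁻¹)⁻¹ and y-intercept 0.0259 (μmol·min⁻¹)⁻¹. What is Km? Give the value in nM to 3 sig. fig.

0.134 nM

y-intercept = 1/Vmax ⇒ Vmax = 38.6 μmol·min⁻¹; slope = Km/Vmax ⇒ Km = slope × Vmax.
Km = 0.00347 × 38.6 = 0.134 nM.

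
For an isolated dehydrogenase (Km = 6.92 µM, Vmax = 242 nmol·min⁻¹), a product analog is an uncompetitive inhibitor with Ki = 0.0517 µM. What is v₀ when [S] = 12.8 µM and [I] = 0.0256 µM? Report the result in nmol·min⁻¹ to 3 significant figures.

α = 1 + [I]/Ki = 1 + 0.0256/0.0517 = 1.495.
For an uncompetitive inhibitor, both parameters are divided by α, giving Vmax/α and Km/α: Km,app = 4.63 µM, Vmax,app = 162 nmol·min⁻¹.
v = Vmax,app·[S]/(Km,app + [S]) = 162 × 12.8/(4.63 + 12.8) = 119 nmol·min⁻¹.

119 nmol·min⁻¹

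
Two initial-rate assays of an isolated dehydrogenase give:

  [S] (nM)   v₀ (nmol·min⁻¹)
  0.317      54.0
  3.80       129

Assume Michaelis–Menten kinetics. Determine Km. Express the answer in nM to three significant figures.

In reciprocal form, 1/v = (Km/Vmax)·(1/[S]) + 1/Vmax. The two points give (1/[S], 1/v) = (3.155, 0.01852) and (0.2632, 0.007752).
Slope = (0.01852 − 0.007752)/(3.155 − 0.2632) = 0.003724; intercept = 0.01852 − 0.003724×3.155 = 0.006772.
Vmax = 1/intercept = 148 nmol·min⁻¹; Km = slope × Vmax = 0.003724 × 148 = 0.550 nM.

0.550 nM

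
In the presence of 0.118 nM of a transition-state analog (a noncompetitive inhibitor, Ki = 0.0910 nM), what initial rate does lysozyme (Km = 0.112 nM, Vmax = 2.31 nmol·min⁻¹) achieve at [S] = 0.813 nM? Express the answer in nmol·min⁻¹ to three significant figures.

0.884 nmol·min⁻¹

α = 1 + [I]/Ki = 1 + 0.118/0.0910 = 2.297.
For a noncompetitive inhibitor, Vmax is reduced to Vmax/α while Km is unchanged: Km,app = 0.112 nM, Vmax,app = 1.01 nmol·min⁻¹.
v = Vmax,app·[S]/(Km,app + [S]) = 1.01 × 0.813/(0.112 + 0.813) = 0.884 nmol·min⁻¹.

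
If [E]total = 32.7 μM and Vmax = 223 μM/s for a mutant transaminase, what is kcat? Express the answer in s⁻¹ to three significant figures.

kcat = Vmax/[E]total = 223 μM/s / 32.7 μM = 6.82 s⁻¹.

6.82 s⁻¹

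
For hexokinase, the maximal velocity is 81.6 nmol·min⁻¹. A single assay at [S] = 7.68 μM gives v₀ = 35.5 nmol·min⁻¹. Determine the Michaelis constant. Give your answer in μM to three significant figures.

From v = Vmax[S]/(Km+[S]), Km = [S](Vmax − v)/v.
Km = 7.68 × (81.6 − 35.5) / 35.5 = 354.0/35.5 = 9.97 μM.

9.97 μM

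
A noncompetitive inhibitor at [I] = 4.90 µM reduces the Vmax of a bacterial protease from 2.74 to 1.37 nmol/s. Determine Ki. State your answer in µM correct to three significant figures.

4.90 µM

Noncompetitive: Vmax,app = Vmax/α with α = 1 + [I]/Ki.
α = Vmax/Vmax,app = 2.74/1.37 = 2.000.
Since α = 1 + [I]/Ki, [I]/Ki = 2.000 − 1 = 1.000 and Ki = 4.90/1.000 = 4.90 µM.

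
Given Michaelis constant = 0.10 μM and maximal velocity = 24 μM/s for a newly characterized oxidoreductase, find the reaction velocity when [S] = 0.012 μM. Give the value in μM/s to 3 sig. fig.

v = Vmax·[S]/(Km + [S]) = 24 × 0.012 / (0.10 + 0.012)
  = 0.2880 / 0.1120 = 2.57 μM/s.

2.57 μM/s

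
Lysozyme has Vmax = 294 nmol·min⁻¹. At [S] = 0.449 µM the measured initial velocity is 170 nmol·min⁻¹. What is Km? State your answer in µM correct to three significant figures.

From v = Vmax[S]/(Km+[S]), Km = [S](Vmax − v)/v.
Km = 0.449 × (294 − 170) / 170 = 55.68/170 = 0.328 µM.

0.328 µM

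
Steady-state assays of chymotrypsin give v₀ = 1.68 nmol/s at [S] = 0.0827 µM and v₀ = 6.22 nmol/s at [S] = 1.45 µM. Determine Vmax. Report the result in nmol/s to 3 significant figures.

In reciprocal form, 1/v = (Km/Vmax)·(1/[S]) + 1/Vmax. The two points give (1/[S], 1/v) = (12.09, 0.5952) and (0.6897, 0.1608).
Slope = (0.5952 − 0.1608)/(12.09 − 0.6897) = 0.03810; intercept = 0.5952 − 0.03810×12.09 = 0.1345.
Vmax = 1/intercept = 7.44 nmol/s; Km = slope × Vmax = 0.03810 × 7.44 = 0.283 µM.

7.44 nmol/s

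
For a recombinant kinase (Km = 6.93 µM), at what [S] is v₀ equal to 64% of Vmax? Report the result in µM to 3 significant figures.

12.3 µM

v/Vmax = [S]/(Km+[S]) = 0.64, so [S] = Km·0.64/(1 − 0.64) = 6.93 × 1.778.
[S] = 12.3 µM.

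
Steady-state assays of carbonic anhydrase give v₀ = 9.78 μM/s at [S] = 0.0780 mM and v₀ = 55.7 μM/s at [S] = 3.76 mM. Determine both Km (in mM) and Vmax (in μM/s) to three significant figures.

In reciprocal form, 1/v = (Km/Vmax)·(1/[S]) + 1/Vmax. The two points give (1/[S], 1/v) = (12.82, 0.1022) and (0.2660, 0.01795).
Slope = (0.1022 − 0.01795)/(12.82 − 0.2660) = 0.006714; intercept = 0.1022 − 0.006714×12.82 = 0.01617.
Vmax = 1/intercept = 61.9 μM/s; Km = slope × Vmax = 0.006714 × 61.9 = 0.415 mM.

Km = 0.415 mM; Vmax = 61.9 μM/s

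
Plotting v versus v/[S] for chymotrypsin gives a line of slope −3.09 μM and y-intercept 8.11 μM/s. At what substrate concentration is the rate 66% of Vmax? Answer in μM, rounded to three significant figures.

The Eadie–Hofstee slope gives Km = 3.09 μM (slope = −Km).
v/Vmax = [S]/(Km+[S]) = 0.66 ⇒ [S] = Km·0.66/(1−0.66) = 3.09 × 1.941 = 6.00 μM.

6.00 μM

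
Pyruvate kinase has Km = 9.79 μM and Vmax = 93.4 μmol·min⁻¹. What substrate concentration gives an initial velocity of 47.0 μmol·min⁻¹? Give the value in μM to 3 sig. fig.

9.92 μM

Rearranging v = Vmax[S]/(Km+[S]) gives [S] = Km·v/(Vmax − v).
[S] = 9.79 × 47.0 / (93.4 − 47.0) = 460.1/46.40 = 9.92 μM.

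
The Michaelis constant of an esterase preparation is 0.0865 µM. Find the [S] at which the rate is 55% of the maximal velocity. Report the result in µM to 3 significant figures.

0.106 µM

v/Vmax = [S]/(Km+[S]) = 0.55, so [S] = Km·0.55/(1 − 0.55) = 0.0865 × 1.222.
[S] = 0.106 µM.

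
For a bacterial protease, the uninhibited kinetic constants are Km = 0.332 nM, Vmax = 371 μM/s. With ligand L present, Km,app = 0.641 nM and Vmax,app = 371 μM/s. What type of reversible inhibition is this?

Km increases (0.332 → 0.641 nM) while Vmax is unchanged — the hallmark of competitive inhibition.

competitive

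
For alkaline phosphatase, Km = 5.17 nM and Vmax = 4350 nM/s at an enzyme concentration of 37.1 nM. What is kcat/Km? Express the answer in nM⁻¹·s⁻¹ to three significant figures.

22.7 nM⁻¹·s⁻¹

kcat = Vmax/[E]total = 4350/37.1 = 117 s⁻¹.
kcat/Km = 117/5.17 = 22.7 nM⁻¹·s⁻¹.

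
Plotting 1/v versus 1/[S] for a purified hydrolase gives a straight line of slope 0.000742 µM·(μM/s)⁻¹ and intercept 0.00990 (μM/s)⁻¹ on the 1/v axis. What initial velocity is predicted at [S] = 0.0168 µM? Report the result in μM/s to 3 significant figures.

18.5 μM/s

The y-intercept is 1/Vmax, so Vmax = 1/0.00990 = 101 μM/s.
The slope is Km/Vmax, so Km = 0.000742 × 101 = 0.0749 µM.
Then v = 101 × 0.0168/(0.0749 + 0.0168) = 18.5 μM/s.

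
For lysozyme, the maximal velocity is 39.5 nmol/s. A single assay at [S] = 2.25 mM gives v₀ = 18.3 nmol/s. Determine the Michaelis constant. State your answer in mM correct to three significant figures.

2.61 mM

v/Vmax = 18.3/39.5 = 0.4633 = [S]/(Km+[S]).
So Km + [S] = [S]/0.4633 = 4.857 mM, giving Km = 4.857 − 2.25 = 2.61 mM.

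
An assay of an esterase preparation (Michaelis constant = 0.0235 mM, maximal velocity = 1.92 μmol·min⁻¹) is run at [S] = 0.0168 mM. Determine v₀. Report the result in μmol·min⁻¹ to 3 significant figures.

0.800 μmol·min⁻¹

[S]/(Km+[S]) = 0.0168/0.04030 = 0.4169, the fractional saturation.
v = 0.4169 × Vmax = 0.4169 × 1.92 = 0.800 μmol·min⁻¹.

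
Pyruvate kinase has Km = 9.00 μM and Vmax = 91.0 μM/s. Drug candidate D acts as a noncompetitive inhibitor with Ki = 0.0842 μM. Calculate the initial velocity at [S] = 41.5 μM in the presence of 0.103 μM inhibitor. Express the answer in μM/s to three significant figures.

33.6 μM/s

With α = 1 + [I]/Ki = 1 + 0.103/0.0842 = 2.223, the noncompetitive rate law is v = (Vmax/α)·[S] / (Km + [S]).
v = (91.0/2.223)×41.5 / (9.00 + 41.5) = 1699/50.50 = 33.6 μM/s.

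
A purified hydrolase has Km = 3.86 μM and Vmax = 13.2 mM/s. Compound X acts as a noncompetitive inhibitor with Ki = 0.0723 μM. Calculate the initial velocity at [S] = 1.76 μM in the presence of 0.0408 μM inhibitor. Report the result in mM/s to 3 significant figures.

α = 1 + [I]/Ki = 1 + 0.0408/0.0723 = 1.564.
For a noncompetitive inhibitor, Vmax is reduced to Vmax/α while Km is unchanged: Km,app = 3.86 μM, Vmax,app = 8.44 mM/s.
v = Vmax,app·[S]/(Km,app + [S]) = 8.44 × 1.76/(3.86 + 1.76) = 2.64 mM/s.

2.64 mM/s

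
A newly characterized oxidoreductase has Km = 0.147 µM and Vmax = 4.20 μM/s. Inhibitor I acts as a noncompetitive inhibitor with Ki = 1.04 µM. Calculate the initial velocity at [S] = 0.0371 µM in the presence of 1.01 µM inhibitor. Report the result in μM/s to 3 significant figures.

α = 1 + [I]/Ki = 1 + 1.01/1.04 = 1.971.
For a noncompetitive inhibitor, Vmax is reduced to Vmax/α while Km is unchanged: Km,app = 0.147 µM, Vmax,app = 2.13 μM/s.
v = Vmax,app·[S]/(Km,app + [S]) = 2.13 × 0.0371/(0.147 + 0.0371) = 0.429 μM/s.

0.429 μM/s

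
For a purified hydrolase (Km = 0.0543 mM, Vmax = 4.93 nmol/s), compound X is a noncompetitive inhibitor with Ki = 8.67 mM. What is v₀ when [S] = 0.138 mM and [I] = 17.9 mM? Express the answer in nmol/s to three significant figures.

With α = 1 + [I]/Ki = 1 + 17.9/8.67 = 3.065, the noncompetitive rate law is v = (Vmax/α)·[S] / (Km + [S]).
v = (4.93/3.065)×0.138 / (0.0543 + 0.138) = 0.2220/0.1923 = 1.15 nmol/s.

1.15 nmol/s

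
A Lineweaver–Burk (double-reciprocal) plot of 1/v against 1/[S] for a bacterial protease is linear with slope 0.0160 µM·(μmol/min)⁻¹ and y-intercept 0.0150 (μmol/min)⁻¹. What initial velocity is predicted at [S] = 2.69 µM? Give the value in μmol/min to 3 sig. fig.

47.7 μmol/min

The y-intercept is 1/Vmax, so Vmax = 1/0.0150 = 66.7 μmol/min.
The slope is Km/Vmax, so Km = 0.0160 × 66.7 = 1.07 µM.
Then v = 66.7 × 2.69/(1.07 + 2.69) = 47.7 μmol/min.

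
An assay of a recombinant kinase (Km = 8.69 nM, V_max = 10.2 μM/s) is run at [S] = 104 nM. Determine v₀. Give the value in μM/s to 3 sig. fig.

9.41 μM/s

v = Vmax·[S]/(Km + [S]) = 10.2 × 104 / (8.69 + 104)
  = 1061 / 112.7 = 9.41 μM/s.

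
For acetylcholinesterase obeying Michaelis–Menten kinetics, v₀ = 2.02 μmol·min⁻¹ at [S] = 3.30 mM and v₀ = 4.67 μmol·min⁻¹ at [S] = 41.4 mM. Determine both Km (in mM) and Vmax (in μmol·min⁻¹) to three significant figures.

In reciprocal form, 1/v = (Km/Vmax)·(1/[S]) + 1/Vmax. The two points give (1/[S], 1/v) = (0.3030, 0.4950) and (0.02415, 0.2141).
Slope = (0.4950 − 0.2141)/(0.3030 − 0.02415) = 1.007; intercept = 0.4950 − 1.007×0.3030 = 0.1898.
Vmax = 1/intercept = 5.27 μmol·min⁻¹; Km = slope × Vmax = 1.007 × 5.27 = 5.31 mM.

Km = 5.31 mM; Vmax = 5.27 μmol·min⁻¹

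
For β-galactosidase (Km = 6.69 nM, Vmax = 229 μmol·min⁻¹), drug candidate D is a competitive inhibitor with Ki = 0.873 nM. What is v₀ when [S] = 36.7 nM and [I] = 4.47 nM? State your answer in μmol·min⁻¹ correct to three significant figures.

α = 1 + [I]/Ki = 1 + 4.47/0.873 = 6.120.
For a competitive inhibitor, Vmax is unchanged and the apparent Km becomes α·Km: Km,app = 40.9 nM, Vmax,app = 229 μmol·min⁻¹.
v = Vmax,app·[S]/(Km,app + [S]) = 229 × 36.7/(40.9 + 36.7) = 108 μmol·min⁻¹.

108 μmol·min⁻¹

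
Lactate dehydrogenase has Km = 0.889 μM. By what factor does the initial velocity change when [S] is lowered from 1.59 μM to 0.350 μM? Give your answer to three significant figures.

0.440

Since Vmax cancels, v₂/v₁ = [S]₂(Km+[S]₁) / [S]₁(Km+[S]₂).
= 0.350×(0.889+1.59) / (1.59×(0.889+0.350)) = 0.8676/1.970 = 0.440.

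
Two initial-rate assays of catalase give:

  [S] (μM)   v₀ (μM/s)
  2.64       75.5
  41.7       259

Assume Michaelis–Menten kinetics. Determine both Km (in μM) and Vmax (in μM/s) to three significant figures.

Km = 8.20 μM; Vmax = 310 μM/s

In reciprocal form, 1/v = (Km/Vmax)·(1/[S]) + 1/Vmax. The two points give (1/[S], 1/v) = (0.3788, 0.01325) and (0.02398, 0.003861).
Slope = (0.01325 − 0.003861)/(0.3788 − 0.02398) = 0.02645; intercept = 0.01325 − 0.02645×0.3788 = 0.003227.
Vmax = 1/intercept = 310 μM/s; Km = slope × Vmax = 0.02645 × 310 = 8.20 μM.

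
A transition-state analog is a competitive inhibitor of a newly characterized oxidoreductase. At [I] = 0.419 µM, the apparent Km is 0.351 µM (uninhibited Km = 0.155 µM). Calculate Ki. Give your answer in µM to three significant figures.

Competitive: Km,app = α·Km with α = 1 + [I]/Ki.
α = Km,app/Km = 0.351/0.155 = 2.265.
Since α = 1 + [I]/Ki, [I]/Ki = 2.265 − 1 = 1.265 and Ki = 0.419/1.265 = 0.331 µM.

0.331 µM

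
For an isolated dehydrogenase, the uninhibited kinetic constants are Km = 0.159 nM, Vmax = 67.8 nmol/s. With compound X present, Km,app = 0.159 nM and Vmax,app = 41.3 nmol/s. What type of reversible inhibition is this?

noncompetitive

Vmax decreases (67.8 → 41.3 nmol/s) while Km is unchanged — pure noncompetitive inhibition.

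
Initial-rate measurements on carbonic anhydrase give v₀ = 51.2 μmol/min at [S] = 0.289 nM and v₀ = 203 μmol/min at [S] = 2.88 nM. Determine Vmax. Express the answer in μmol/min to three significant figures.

303 μmol/min

In reciprocal form, 1/v = (Km/Vmax)·(1/[S]) + 1/Vmax. The two points give (1/[S], 1/v) = (3.460, 0.01953) and (0.3472, 0.004926).
Slope = (0.01953 − 0.004926)/(3.460 − 0.3472) = 0.004692; intercept = 0.01953 − 0.004692×3.460 = 0.003297.
Vmax = 1/intercept = 303 μmol/min; Km = slope × Vmax = 0.004692 × 303 = 1.42 nM.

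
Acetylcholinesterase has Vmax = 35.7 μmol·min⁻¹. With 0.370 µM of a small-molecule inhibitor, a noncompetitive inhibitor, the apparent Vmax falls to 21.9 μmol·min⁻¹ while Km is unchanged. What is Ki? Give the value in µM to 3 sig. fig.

0.587 µM

Noncompetitive: Vmax,app = Vmax/α with α = 1 + [I]/Ki.
α = Vmax/Vmax,app = 35.7/21.9 = 1.630.
Since α = 1 + [I]/Ki, [I]/Ki = 1.630 − 1 = 0.6301 and Ki = 0.370/0.6301 = 0.587 µM.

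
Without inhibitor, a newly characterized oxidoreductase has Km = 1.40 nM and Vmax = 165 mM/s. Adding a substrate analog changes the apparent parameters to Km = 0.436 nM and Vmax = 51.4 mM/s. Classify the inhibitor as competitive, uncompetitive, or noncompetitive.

Both Km and Vmax decrease by the same factor (~3.21-fold) — characteristic of uncompetitive inhibition.

uncompetitive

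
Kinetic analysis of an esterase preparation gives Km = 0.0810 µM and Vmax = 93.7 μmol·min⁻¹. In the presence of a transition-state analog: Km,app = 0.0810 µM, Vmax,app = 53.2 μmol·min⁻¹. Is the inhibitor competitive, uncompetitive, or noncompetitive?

Vmax decreases (93.7 → 53.2 μmol·min⁻¹) while Km is unchanged — pure noncompetitive inhibition.

noncompetitive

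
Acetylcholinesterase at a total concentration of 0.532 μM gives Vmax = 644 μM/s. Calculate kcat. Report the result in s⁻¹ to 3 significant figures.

1210 s⁻¹

kcat = Vmax/[E]total = 644 μM/s / 0.532 μM = 1210 s⁻¹.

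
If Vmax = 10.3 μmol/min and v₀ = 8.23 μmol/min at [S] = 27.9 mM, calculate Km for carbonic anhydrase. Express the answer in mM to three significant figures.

v/Vmax = 8.23/10.3 = 0.7990 = [S]/(Km+[S]).
So Km + [S] = [S]/0.7990 = 34.92 mM, giving Km = 34.92 − 27.9 = 7.02 mM.

7.02 mM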